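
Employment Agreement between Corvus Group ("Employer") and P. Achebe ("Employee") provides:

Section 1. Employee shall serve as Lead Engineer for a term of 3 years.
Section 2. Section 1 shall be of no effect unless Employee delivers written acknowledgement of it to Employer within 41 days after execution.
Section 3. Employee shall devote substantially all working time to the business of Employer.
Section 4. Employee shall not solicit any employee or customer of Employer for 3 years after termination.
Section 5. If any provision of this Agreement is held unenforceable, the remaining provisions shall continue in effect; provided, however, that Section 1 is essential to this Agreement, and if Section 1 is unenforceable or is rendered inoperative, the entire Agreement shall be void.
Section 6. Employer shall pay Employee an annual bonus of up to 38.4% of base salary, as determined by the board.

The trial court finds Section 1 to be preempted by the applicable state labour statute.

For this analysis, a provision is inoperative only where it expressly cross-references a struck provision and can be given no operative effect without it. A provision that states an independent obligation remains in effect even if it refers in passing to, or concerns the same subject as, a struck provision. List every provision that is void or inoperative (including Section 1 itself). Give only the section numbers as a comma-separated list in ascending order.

1, 2, 3, 4, 5, 6

Section 1 is struck. Section 2 has no operative effect of its own apart from Section 1 and is therefore inoperative. Section 5 makes Section 1 an essential term, and Section 1 is the provision held invalid; under Section 5, the entire Agreement is therefore void. No provision of the Agreement survives.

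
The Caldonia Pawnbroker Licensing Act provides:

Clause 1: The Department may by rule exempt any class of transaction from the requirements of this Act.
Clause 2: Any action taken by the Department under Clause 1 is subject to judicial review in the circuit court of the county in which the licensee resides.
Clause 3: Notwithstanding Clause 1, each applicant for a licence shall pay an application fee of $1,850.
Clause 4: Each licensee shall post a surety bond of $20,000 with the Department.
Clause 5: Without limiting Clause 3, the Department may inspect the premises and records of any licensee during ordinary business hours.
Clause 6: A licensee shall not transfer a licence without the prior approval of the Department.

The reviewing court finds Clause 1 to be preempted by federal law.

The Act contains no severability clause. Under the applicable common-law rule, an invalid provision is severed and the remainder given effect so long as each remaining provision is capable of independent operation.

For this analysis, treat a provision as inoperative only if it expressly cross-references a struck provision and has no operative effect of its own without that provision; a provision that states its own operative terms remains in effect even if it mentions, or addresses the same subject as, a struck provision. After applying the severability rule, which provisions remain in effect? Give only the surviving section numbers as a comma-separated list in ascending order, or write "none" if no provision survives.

3, 4, 5, 6

Clause 1 is struck. Clause 2 has no operative effect of its own apart from Clause 1 and is therefore inoperative. Although Clause 3 refers to Clause 1, its operative terms do not depend on Clause 1, so it remains in effect. With no severability clause, the stated default rule severs what cannot stand and enforces each remaining provision that can operate on its own. That leaves Clause 3, Clause 4, Clause 5, and Clause 6 in effect.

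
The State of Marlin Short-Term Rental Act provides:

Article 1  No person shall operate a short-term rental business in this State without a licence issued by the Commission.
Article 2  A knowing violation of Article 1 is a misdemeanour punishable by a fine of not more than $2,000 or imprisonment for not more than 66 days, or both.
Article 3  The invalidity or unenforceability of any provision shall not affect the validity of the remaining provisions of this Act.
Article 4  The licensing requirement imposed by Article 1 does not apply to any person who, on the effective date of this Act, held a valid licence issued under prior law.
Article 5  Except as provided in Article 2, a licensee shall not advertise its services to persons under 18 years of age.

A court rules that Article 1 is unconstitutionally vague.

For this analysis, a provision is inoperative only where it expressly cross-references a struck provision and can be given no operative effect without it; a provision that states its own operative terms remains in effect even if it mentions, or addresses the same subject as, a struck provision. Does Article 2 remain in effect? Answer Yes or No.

No

Article 1 is struck. Article 2 operates only by reference to Article 1, so it falls with Article 1. Article 4 has no operative effect of its own apart from Article 1 and is therefore inoperative. Although Article 5 refers to Article 2, its operative terms do not depend on Article 2, so it remains in effect. Under the severability clause in Article 3, the remaining provisions continue in force. That leaves Article 3 and Article 5 in effect. Article 2 is among the inoperative provisions, so the answer is no.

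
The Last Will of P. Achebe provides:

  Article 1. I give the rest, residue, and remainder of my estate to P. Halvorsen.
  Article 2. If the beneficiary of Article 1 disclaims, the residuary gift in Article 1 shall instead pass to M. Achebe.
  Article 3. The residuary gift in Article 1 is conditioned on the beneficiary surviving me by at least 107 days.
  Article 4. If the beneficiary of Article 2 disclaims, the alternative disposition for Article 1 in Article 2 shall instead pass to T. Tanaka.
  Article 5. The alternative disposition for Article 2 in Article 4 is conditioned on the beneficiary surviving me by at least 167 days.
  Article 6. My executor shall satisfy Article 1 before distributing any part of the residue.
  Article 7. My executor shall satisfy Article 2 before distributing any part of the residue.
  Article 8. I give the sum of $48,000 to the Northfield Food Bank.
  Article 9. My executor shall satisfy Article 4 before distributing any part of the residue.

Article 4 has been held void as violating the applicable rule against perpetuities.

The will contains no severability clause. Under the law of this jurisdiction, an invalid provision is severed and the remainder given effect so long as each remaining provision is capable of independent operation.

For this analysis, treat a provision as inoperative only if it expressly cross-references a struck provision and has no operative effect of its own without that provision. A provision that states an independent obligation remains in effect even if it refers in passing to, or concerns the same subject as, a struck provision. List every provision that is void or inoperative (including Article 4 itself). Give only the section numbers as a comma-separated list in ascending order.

4, 5, 9

Article 4 is struck. Article 5 has no operative effect of its own apart from Article 4 and is therefore inoperative. Article 9 merely fixes the priority direction for Article 4; with Article 4 gone it has nothing to operate on and falls away. Under the stated default rule, only provisions that cannot operate independently fall away; the rest are enforced. Article 1, Article 2, Article 3, Article 6, Article 7, and Article 8 remain in effect.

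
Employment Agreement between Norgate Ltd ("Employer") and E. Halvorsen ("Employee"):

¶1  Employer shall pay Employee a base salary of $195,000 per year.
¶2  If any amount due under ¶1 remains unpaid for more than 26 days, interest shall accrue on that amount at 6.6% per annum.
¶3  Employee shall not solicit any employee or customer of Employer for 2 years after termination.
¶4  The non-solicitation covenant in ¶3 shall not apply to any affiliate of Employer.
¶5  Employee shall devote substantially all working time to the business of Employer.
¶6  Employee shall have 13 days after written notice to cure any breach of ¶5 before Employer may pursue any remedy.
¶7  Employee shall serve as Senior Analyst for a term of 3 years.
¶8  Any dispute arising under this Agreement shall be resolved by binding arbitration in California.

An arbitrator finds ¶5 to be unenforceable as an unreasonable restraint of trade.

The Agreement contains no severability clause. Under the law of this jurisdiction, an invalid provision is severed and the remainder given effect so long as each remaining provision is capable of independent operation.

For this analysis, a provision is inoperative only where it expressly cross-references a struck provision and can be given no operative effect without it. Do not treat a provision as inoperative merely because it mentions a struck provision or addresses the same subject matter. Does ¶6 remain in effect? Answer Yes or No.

¶5 is struck. ¶6 has no operative effect of its own apart from ¶5 and is therefore inoperative. Under the stated default rule, only provisions that cannot operate independently fall away; the rest are enforced. ¶1, ¶2, ¶3, ¶4, ¶7, and ¶8 remain in effect. ¶6 is among the inoperative provisions, so the answer is no.

No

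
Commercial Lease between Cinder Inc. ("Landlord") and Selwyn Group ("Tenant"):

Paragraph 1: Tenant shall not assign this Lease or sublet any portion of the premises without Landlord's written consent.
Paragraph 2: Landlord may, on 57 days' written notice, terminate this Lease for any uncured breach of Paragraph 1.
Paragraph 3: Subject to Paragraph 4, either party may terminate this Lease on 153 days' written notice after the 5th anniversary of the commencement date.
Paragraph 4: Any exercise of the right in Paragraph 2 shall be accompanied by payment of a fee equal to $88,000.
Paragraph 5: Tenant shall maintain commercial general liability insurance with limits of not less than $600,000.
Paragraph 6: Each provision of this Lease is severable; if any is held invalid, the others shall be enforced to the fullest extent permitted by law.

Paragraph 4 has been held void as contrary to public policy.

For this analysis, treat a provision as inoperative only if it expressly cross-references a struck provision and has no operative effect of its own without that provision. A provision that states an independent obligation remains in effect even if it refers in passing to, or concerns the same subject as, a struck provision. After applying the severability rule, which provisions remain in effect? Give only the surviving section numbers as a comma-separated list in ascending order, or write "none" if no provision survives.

1, 2, 3, 5, 6

Paragraph 4 is struck. Paragraph 3 mentions Paragraph 4 but its own obligation stands independently of Paragraph 4, so Paragraph 3 is not affected. Nothing else in the Lease is defined by reference to Paragraph 4. Paragraph 6 is a severability clause and preserves every provision that can still be given independent effect. Paragraph 1, Paragraph 2, Paragraph 3, Paragraph 5, and Paragraph 6 remain in effect.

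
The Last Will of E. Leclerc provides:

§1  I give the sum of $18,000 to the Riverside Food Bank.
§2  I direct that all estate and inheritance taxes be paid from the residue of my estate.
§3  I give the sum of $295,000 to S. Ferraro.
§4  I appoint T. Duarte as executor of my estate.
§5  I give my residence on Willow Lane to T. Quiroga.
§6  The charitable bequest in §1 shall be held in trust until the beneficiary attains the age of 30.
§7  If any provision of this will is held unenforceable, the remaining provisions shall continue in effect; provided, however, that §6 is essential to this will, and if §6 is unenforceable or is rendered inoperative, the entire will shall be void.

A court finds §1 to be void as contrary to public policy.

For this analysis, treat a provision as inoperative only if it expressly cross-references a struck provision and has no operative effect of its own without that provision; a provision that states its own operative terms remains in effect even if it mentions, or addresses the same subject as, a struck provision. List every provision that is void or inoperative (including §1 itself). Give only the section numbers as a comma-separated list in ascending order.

§1 is struck. §6 merely fixes the trust for §1; with §1 gone it has nothing to operate on and falls away. §7 makes §6 an essential term, and §6 has been rendered inoperative by the cascade; under §7, the entire will is therefore void. No provision of the will survives.

1, 2, 3, 4, 5, 6, 7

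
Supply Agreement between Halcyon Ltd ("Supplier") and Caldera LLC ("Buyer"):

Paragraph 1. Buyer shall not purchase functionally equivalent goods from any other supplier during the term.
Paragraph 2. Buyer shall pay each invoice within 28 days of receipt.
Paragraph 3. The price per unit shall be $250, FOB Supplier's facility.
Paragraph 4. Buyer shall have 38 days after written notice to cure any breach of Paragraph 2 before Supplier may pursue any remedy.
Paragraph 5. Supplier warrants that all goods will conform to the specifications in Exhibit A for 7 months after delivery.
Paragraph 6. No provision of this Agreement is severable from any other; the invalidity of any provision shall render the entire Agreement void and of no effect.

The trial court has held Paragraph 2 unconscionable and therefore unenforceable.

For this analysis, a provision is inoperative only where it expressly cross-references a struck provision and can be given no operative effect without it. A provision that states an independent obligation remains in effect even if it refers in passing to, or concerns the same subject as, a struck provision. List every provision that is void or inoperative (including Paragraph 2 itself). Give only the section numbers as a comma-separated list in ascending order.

Paragraph 2 is struck. The only function of Paragraph 4 is the cure period for breach of Paragraph 2, so it cannot stand once Paragraph 2 is removed. Paragraph 6 provides that the Agreement is not severable, so the invalidity of any one provision voids the entire Agreement. No provision of the Agreement survives.

1, 2, 3, 4, 5, 6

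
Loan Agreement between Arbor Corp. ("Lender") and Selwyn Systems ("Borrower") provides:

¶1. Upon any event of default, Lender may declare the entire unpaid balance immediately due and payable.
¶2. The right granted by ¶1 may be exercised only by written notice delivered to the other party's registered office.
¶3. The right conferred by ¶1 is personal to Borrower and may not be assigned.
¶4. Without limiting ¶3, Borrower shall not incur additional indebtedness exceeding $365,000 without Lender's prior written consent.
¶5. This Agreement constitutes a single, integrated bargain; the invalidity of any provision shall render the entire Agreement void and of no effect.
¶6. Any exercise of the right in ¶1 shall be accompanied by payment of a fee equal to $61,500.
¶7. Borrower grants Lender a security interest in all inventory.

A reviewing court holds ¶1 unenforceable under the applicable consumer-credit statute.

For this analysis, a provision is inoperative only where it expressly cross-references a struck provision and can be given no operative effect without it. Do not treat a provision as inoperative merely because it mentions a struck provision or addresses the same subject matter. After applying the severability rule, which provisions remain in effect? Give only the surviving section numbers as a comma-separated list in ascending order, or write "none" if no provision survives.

¶1 is struck. The only function of ¶2 is the notice requirement for ¶1, so it cannot stand once ¶1 is removed. ¶3 has no operative effect of its own apart from ¶1 and is therefore inoperative. ¶6 merely fixes the exercise fee for ¶1; with ¶1 gone it has nothing to operate on and falls away. ¶5 provides that the Agreement is not severable, so the invalidity of any one provision voids the entire Agreement. No provision of the Agreement survives.

none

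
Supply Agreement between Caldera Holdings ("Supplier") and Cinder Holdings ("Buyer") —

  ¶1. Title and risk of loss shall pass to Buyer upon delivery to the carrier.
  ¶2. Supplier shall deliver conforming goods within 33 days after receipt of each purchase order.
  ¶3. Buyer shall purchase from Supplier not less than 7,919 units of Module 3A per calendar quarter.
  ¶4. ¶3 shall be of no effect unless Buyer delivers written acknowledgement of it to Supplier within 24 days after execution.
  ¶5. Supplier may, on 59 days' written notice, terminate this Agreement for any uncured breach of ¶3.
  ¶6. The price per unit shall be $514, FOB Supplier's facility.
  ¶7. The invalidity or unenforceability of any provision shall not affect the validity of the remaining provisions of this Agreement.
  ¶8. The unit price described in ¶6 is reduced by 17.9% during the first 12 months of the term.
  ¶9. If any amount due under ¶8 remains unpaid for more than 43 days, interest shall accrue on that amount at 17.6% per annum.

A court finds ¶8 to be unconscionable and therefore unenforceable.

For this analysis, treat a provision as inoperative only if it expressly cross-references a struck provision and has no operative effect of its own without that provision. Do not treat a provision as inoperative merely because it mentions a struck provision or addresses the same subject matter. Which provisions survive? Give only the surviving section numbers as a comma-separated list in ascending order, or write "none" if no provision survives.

1, 2, 3, 4, 5, 6, 7

¶8 is struck. ¶9 does nothing except set the default interest on the introductory reduction to the unit price by reference to ¶8; with ¶8 gone it has no independent effect and is inoperative. Under the severability clause in ¶7, the remaining provisions continue in force. That leaves ¶1, ¶2, ¶3, ¶4, ¶5, ¶6, and ¶7 in effect.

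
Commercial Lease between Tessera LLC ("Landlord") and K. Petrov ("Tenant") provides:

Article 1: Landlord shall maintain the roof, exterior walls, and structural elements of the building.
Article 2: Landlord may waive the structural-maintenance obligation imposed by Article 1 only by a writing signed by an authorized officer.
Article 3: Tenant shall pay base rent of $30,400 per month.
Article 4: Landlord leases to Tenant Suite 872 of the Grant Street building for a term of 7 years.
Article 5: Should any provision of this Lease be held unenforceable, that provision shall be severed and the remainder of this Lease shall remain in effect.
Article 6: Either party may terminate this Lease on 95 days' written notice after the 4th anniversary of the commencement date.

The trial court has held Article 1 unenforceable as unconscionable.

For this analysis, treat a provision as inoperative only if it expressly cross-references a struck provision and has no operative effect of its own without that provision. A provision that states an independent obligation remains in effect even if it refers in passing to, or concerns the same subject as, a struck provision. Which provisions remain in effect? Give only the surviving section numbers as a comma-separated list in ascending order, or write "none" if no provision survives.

Article 1 is struck. Article 2 merely fixes the waiver condition for Article 1; with Article 1 gone it has nothing to operate on and falls away. Under the severability clause in Article 5, the remaining provisions continue in force. That leaves Article 3, Article 4, Article 5, and Article 6 in effect.

3, 4, 5, 6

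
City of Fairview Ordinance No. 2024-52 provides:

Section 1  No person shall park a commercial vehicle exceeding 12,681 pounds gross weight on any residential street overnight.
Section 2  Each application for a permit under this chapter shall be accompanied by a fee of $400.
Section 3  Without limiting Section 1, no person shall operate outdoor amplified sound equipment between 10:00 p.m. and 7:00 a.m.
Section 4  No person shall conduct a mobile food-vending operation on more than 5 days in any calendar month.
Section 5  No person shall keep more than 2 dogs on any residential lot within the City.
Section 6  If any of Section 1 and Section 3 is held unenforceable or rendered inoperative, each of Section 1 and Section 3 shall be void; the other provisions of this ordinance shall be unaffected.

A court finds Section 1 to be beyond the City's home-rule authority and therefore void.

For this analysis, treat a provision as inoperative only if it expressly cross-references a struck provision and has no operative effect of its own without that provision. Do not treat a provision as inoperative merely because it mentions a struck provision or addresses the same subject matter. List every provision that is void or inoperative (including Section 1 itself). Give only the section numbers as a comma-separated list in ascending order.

1, 3

Section 1 is struck. No other provision's operative terms depend on Section 1. Section 6 declares Section 1 and Section 3 mutually dependent; since one of them has fallen, all of them are of no effect. That brings down Section 3 as well. The remainder continues in force under Section 6. That leaves Section 2, Section 4, Section 5, and Section 6 in effect.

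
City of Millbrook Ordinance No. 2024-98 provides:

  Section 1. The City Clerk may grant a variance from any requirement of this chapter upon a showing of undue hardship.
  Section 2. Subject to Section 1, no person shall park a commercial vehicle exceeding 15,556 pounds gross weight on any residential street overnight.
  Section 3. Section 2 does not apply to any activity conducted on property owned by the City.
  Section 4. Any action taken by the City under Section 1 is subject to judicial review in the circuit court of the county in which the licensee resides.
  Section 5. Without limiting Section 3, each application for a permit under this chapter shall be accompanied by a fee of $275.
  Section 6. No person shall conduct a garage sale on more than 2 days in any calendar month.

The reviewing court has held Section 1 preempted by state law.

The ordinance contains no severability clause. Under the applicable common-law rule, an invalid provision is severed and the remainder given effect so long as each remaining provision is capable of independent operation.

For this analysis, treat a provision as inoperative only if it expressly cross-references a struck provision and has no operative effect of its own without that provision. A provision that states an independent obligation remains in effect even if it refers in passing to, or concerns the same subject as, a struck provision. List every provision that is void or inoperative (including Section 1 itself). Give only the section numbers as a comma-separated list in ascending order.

Section 1 is struck. Section 4 merely fixes the judicial-review right for Section 1; with Section 1 gone it has nothing to operate on and falls away. Although Section 2 refers to Section 1, its operative terms do not depend on Section 1, so it remains in effect. With no severability clause, the stated default rule severs what cannot stand and enforces each remaining provision that can operate on its own. That leaves Section 2, Section 3, Section 5, and Section 6 in effect.

1, 4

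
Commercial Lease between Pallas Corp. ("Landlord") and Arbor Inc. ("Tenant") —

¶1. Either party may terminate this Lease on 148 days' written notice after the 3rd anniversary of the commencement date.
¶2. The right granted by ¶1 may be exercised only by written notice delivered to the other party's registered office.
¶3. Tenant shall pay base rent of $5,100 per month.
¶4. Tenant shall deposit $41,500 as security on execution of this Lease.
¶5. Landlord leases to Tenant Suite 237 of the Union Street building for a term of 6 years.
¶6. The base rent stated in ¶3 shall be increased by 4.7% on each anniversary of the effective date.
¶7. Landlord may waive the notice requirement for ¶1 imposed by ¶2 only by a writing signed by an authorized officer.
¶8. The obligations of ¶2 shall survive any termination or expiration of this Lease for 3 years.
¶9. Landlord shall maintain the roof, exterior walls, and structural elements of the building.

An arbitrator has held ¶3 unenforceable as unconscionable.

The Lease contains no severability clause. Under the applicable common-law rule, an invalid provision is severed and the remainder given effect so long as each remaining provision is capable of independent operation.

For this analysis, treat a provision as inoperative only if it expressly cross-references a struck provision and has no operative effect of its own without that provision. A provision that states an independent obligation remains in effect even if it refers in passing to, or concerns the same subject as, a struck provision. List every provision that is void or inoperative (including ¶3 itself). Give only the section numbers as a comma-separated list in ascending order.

3, 6

¶3 is struck. ¶6 operates only by reference to ¶3, so it falls with ¶3. With no severability clause, the stated default rule severs what cannot stand and enforces each remaining provision that can operate on its own. The provisions still in force are ¶1, ¶2, ¶4, ¶5, ¶7, ¶8, and ¶9.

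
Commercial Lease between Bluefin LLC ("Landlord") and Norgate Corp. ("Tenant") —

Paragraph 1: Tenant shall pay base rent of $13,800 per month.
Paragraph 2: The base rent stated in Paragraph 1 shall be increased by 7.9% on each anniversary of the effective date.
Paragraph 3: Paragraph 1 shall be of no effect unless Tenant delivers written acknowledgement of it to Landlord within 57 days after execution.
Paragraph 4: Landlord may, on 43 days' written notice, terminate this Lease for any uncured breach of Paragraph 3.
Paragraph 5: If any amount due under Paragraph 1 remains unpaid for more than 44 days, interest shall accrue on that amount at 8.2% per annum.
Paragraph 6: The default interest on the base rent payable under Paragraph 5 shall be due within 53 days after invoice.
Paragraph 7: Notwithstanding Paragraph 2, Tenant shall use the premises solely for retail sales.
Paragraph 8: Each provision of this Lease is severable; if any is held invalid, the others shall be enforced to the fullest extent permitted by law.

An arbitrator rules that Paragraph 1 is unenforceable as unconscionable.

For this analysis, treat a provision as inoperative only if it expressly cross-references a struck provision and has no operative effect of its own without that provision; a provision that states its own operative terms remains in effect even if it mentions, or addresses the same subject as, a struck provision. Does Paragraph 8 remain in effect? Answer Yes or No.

Yes

Paragraph 1 is struck. The whole of Paragraph 2 is the escalation of the base rent, defined by reference to Paragraph 1, so Paragraph 2 cannot stand once Paragraph 1 is removed. The only function of Paragraph 3 is the acknowledgement condition for Paragraph 1, so it cannot stand once Paragraph 1 is removed. Paragraph 5 operates only by reference to Paragraph 1, so it falls with Paragraph 1. Paragraph 4 has no operative effect of its own apart from Paragraph 3 and is therefore inoperative. The whole of Paragraph 6 is the payment deadline for the default interest on the base rent, defined by reference to Paragraph 5, so Paragraph 6 cannot stand once Paragraph 5 is removed. Although Paragraph 7 refers to Paragraph 2, its operative terms do not depend on Paragraph 2, so it remains in effect. Under the severability clause in Paragraph 8, the remaining provisions continue in force. The provisions still in force are Paragraph 7 and Paragraph 8. Paragraph 8 is among the surviving provisions, so the answer is yes.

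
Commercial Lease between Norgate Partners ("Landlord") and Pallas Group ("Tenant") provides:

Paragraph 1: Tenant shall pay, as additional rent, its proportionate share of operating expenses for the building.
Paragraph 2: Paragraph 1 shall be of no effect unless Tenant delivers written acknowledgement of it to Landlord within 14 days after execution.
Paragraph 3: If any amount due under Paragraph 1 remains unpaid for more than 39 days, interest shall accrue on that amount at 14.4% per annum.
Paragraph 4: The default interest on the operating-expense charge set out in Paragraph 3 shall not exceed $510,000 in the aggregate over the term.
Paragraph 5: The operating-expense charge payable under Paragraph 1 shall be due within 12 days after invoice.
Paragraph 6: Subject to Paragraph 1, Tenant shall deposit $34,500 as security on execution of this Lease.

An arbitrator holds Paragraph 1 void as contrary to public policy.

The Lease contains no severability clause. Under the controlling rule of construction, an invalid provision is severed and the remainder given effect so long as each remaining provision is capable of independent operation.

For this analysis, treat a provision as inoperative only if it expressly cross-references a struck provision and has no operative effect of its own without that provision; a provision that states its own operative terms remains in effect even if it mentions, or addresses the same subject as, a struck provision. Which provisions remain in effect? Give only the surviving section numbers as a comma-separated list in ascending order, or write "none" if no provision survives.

6

Paragraph 1 is struck. Paragraph 2 has no operative effect of its own apart from Paragraph 1 and is therefore inoperative. Paragraph 3 operates only by reference to Paragraph 1, so it falls with Paragraph 1. Paragraph 5 has no operative effect of its own apart from Paragraph 1 and is therefore inoperative. The whole of Paragraph 4 is the aggregate cap on the default interest on the operating-expense charge, defined by reference to Paragraph 3, so Paragraph 4 cannot stand once Paragraph 3 is removed. Although Paragraph 6 refers to Paragraph 1, its operative terms do not depend on Paragraph 1, so it remains in effect. With no severability clause, the stated default rule severs what cannot stand and enforces each remaining provision that can operate on its own. Only Paragraph 6 remains in effect.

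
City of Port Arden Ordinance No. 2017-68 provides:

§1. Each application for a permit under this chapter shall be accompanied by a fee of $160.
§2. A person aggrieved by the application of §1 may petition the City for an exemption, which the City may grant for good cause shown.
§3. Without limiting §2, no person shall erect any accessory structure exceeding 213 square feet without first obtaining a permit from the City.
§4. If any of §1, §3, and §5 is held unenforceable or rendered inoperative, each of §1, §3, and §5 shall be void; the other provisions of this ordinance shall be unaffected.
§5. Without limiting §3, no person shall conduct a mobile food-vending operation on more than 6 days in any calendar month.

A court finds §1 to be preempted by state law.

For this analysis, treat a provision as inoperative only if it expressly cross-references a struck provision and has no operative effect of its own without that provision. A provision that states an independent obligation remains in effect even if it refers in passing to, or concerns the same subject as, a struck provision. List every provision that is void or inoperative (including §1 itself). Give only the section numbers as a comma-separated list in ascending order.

1, 2, 3, 5

§1 is struck. §2 merely fixes the exemption procedure for §1; with §1 gone it has nothing to operate on and falls away. §4 declares §1, §3, and §5 mutually dependent; since one of them has fallen, all of them are of no effect. That brings down §3 and §5 as well. The remainder continues in force under §4. Only §4 remains in effect.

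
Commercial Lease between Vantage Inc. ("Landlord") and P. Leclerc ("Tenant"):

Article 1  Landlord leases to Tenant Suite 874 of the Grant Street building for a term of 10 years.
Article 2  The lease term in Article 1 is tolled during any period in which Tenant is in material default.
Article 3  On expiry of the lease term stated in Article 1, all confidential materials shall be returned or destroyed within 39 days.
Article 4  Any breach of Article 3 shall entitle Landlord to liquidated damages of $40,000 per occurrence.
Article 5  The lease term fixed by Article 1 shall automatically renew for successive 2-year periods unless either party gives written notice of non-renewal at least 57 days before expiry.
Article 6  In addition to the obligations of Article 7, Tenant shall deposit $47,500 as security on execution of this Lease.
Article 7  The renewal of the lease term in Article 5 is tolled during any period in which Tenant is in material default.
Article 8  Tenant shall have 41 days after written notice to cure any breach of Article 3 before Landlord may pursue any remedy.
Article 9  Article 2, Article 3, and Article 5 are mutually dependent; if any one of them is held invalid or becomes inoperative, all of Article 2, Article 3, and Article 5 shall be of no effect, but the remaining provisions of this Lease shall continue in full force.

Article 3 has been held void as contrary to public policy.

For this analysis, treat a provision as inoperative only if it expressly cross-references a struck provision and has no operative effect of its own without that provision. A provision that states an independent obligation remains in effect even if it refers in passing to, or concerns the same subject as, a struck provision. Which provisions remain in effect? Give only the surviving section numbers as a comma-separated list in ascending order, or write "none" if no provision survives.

Article 3 is struck. Article 4 does nothing except set the liquidated-damages amount by reference to Article 3; with Article 3 gone it has no independent effect and is inoperative. Article 8 has no operative effect of its own apart from Article 3 and is therefore inoperative. Article 6 mentions Article 7 but its own obligation stands independently of Article 7, so Article 6 is not affected. Article 9 declares Article 2, Article 3, and Article 5 mutually dependent; since one of them has fallen, all of them are of no effect. That brings down Article 2 and Article 5 as well. Article 7 in turn depends solely on a provision now struck and likewise falls. The remainder continues in force under Article 9. Article 1, Article 6, and Article 9 remain in effect.

1, 6, 9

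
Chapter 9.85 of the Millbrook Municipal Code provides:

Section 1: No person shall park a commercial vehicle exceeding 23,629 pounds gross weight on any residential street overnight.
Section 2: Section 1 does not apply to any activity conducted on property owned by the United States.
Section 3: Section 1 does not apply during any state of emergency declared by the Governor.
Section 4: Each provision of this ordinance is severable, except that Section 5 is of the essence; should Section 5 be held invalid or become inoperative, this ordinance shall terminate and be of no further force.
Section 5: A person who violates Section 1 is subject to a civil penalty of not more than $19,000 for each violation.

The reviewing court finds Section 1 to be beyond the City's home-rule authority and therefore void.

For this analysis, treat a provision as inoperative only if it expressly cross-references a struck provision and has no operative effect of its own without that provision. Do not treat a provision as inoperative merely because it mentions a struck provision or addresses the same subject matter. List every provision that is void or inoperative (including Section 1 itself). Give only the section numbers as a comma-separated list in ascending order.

1, 2, 3, 4, 5

Section 1 is struck. The only function of Section 2 is the public-property exemption from Section 1, so it cannot stand once Section 1 is removed. Section 3 operates only by reference to Section 1, so it falls with Section 1. Section 5 operates only by reference to Section 1, so it falls with Section 1. Section 4 makes Section 5 an essential term, and Section 5 has been rendered inoperative by the cascade; under Section 4, the entire ordinance is therefore void. No provision of the ordinance survives.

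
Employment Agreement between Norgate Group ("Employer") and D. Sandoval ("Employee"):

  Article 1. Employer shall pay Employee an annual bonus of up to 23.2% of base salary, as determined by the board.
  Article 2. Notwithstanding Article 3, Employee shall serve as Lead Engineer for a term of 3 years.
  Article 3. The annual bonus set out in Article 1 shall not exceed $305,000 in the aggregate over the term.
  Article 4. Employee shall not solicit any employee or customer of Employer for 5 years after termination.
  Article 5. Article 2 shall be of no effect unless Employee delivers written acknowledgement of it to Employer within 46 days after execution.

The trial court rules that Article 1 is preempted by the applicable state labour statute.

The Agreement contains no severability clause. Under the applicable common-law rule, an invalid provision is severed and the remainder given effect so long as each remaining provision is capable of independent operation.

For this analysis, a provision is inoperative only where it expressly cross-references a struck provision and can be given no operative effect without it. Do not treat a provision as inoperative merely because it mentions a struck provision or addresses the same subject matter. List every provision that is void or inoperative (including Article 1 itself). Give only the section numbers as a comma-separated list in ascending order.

1, 3

Article 1 is struck. The whole of Article 3 is the aggregate cap on the annual bonus, defined by reference to Article 1, so Article 3 cannot stand once Article 1 is removed. Although Article 2 refers to Article 3, its operative terms do not depend on Article 3, so it remains in effect. Under the stated default rule, only provisions that cannot operate independently fall away; the rest are enforced. Article 2, Article 4, and Article 5 remain in effect.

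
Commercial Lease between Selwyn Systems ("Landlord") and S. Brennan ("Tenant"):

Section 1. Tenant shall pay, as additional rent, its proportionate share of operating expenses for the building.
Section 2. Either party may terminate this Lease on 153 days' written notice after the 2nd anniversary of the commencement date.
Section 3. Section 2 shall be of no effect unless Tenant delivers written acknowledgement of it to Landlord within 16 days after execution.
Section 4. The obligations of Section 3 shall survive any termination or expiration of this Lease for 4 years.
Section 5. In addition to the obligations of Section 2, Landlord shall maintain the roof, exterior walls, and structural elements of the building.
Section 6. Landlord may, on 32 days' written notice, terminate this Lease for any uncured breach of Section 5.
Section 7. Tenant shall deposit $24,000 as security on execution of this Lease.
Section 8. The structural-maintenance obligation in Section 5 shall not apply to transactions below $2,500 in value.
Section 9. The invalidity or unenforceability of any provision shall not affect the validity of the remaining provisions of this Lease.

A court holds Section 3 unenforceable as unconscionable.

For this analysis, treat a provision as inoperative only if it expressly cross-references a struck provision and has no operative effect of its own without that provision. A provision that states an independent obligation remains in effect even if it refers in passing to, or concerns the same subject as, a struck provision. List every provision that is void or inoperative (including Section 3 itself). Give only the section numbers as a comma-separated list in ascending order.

3, 4

Section 3 is struck. Section 4 has no operative effect of its own apart from Section 3 and is therefore inoperative. Section 9 is a severability clause and preserves every provision that can still be given independent effect. That leaves Section 1, Section 2, Section 5, Section 6, Section 7, Section 8, and Section 9 in effect.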